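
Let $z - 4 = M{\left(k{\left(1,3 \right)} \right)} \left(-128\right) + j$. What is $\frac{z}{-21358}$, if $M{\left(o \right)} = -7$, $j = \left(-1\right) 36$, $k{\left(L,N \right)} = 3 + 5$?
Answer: $- \frac{432}{10679} \approx -0.040453$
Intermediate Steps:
$k{\left(L,N \right)} = 8$
$j = -36$
$z = 864$ ($z = 4 - -860 = 4 + \left(896 - 36\right) = 4 + 860 = 864$)
$\frac{z}{-21358} = \frac{864}{-21358} = 864 \left(- \frac{1}{21358}\right) = - \frac{432}{10679}$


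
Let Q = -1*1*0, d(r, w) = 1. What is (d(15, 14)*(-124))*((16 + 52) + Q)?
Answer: -8432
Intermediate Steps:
Q = 0 (Q = -1*0 = 0)
(d(15, 14)*(-124))*((16 + 52) + Q) = (1*(-124))*((16 + 52) + 0) = -124*(68 + 0) = -124*68 = -8432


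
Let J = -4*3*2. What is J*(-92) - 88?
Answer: 2120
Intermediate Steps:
J = -24 (J = -12*2 = -24)
J*(-92) - 88 = -24*(-92) - 88 = 2208 - 88 = 2120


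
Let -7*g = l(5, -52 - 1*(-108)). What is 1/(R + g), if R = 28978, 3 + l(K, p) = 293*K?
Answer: 7/201384 ≈ 3.4759e-5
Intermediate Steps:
l(K, p) = -3 + 293*K
g = -1462/7 (g = -(-3 + 293*5)/7 = -(-3 + 1465)/7 = -1/7*1462 = -1462/7 ≈ -208.86)
1/(R + g) = 1/(28978 - 1462/7) = 1/(201384/7) = 7/201384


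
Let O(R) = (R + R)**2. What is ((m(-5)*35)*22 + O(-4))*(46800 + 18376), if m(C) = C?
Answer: -246756336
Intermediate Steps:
O(R) = 4*R**2 (O(R) = (2*R)**2 = 4*R**2)
((m(-5)*35)*22 + O(-4))*(46800 + 18376) = (-5*35*22 + 4*(-4)**2)*(46800 + 18376) = (-175*22 + 4*16)*65176 = (-3850 + 64)*65176 = -3786*65176 = -246756336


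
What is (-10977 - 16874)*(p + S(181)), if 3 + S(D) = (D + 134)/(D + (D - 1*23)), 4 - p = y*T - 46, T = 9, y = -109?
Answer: -3238207919/113 ≈ -2.8657e+7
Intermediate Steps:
p = 1031 (p = 4 - (-109*9 - 46) = 4 - (-981 - 46) = 4 - 1*(-1027) = 4 + 1027 = 1031)
S(D) = -3 + (134 + D)/(-23 + 2*D) (S(D) = -3 + (D + 134)/(D + (D - 1*23)) = -3 + (134 + D)/(D + (D - 23)) = -3 + (134 + D)/(D + (-23 + D)) = -3 + (134 + D)/(-23 + 2*D))
(-10977 - 16874)*(p + S(181)) = (-10977 - 16874)*(1031 + (203 - 5*181)/(-23 + 2*181)) = -27851*(1031 + (203 - 905)/(-23 + 362)) = -27851*(1031 - 702/339) = -27851*(1031 + (1/339)*(-702)) = -27851*(1031 - 234/113) = -27851*116269/113 = -3238207919/113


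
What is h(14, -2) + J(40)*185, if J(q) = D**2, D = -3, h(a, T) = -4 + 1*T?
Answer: 1659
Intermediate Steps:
h(a, T) = -4 + T
J(q) = 9 (J(q) = (-3)**2 = 9)
h(14, -2) + J(40)*185 = (-4 - 2) + 9*185 = -6 + 1665 = 1659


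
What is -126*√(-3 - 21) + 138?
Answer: 138 - 252*I*√6 ≈ 138.0 - 617.27*I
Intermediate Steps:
-126*√(-3 - 21) + 138 = -252*I*√6 + 138 = 138 - 252*I*√6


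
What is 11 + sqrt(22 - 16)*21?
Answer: 11 + 21*sqrt(6) ≈ 62.439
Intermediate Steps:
11 + sqrt(22 - 16)*21 = 11 + sqrt(6)*21 = 11 + 21*sqrt(6)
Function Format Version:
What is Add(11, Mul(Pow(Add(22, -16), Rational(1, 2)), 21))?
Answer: Add(11, Mul(21, Pow(6, Rational(1, 2)))) ≈ 62.439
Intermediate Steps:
Add(11, Mul(Pow(Add(22, -16), Rational(1, 2)), 21)) = Add(11, Mul(Pow(6, Rational(1, 2)), 21)) = Add(11, Mul(21, Pow(6, Rational(1, 2))))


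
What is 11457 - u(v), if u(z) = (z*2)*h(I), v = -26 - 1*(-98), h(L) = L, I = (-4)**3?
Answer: 20673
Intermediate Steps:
I = -64
v = 72 (v = -26 + 98 = 72)
u(z) = -128*z (u(z) = (z*2)*(-64) = (2*z)*(-64) = -128*z)
11457 - u(v) = 11457 - (-128)*72 = 11457 - 1*(-9216) = 11457 + 9216 = 20673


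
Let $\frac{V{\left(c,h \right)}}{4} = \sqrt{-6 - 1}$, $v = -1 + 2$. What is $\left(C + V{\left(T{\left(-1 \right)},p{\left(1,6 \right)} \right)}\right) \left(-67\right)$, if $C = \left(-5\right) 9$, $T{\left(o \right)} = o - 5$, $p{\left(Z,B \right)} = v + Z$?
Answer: $3015 - 268 i \sqrt{7} \approx 3015.0 - 709.06 i$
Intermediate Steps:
$v = 1$
$p{\left(Z,B \right)} = 1 + Z$
$T{\left(o \right)} = -5 + o$
$V{\left(c,h \right)} = 4 i \sqrt{7}$ ($V{\left(c,h \right)} = 4 \sqrt{-6 - 1} = 4 \sqrt{-7} = 4 i \sqrt{7}$)
$C = -45$
$\left(C + V{\left(T{\left(-1 \right)},p{\left(1,6 \right)} \right)}\right) \left(-67\right) = \left(-45 + 4 i \sqrt{7}\right) \left(-67\right) = 3015 - 268 i \sqrt{7}$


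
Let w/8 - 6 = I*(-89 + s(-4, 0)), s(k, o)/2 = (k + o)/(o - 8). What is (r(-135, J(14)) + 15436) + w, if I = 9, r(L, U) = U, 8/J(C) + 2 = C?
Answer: 27446/3 ≈ 9148.7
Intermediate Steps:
J(C) = 8/(-2 + C)
s(k, o) = 2*(k + o)/(-8 + o) (s(k, o) = 2*((k + o)/(o - 8)) = 2*((k + o)/(-8 + o)) = 2*(k + o)/(-8 + o))
w = -6288 (w = 48 + 8*(9*(-89 + 2*(-4 + 0)/(-8 + 0))) = 48 + 8*(9*(-89 + 2*(-4)/(-8))) = 48 + 8*(9*(-89 + 2*(-⅛)*(-4))) = 48 + 8*(9*(-89 + 1)) = 48 + 8*(9*(-88)) = 48 + 8*(-792) = 48 - 6336 = -6288)
(r(-135, J(14)) + 15436) + w = (8/(-2 + 14) + 15436) - 6288 = (8/12 + 15436) - 6288 = (8*(1/12) + 15436) - 6288 = (⅔ + 15436) - 6288 = 46310/3 - 6288 = 27446/3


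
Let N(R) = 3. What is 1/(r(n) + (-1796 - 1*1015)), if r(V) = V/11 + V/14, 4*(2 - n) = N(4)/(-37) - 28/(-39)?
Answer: -888888/2498398543 ≈ -0.00035578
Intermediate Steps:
n = 10625/5772 (n = 2 - (3/(-37) - 28/(-39))/4 = 2 - (3*(-1/37) - 28*(-1/39))/4 = 2 - (-3/37 + 28/39)/4 = 2 - 1/4*919/1443 = 2 - 919/5772 = 10625/5772 ≈ 1.8408)
r(V) = 25*V/154 (r(V) = V*(1/11) + V*(1/14) = V/11 + V/14 = 25*V/154)
1/(r(n) + (-1796 - 1*1015)) = 1/((25/154)*(10625/5772) + (-1796 - 1*1015)) = 1/(265625/888888 + (-1796 - 1015)) = 1/(265625/888888 - 2811) = 1/(-2498398543/888888) = -888888/2498398543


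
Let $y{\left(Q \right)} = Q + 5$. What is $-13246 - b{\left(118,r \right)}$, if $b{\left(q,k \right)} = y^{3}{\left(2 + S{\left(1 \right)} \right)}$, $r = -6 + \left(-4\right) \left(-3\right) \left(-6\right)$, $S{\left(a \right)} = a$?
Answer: $-13758$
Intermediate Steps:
$y{\left(Q \right)} = 5 + Q$
$r = -78$ ($r = -6 + 12 \left(-6\right) = -6 - 72 = -78$)
$b{\left(q,k \right)} = 512$ ($b{\left(q,k \right)} = \left(5 + \left(2 + 1\right)\right)^{3} = \left(5 + 3\right)^{3} = 8^{3} = 512$)
$-13246 - b{\left(118,r \right)} = -13246 - 512 = -13758$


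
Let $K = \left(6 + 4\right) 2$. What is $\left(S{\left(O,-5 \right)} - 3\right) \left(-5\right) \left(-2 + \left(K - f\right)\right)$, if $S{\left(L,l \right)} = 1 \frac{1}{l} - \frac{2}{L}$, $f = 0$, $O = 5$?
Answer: $324$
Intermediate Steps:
$K = 20$ ($K = 10 \cdot 2 = 20$)
$S{\left(L,l \right)} = \frac{1}{l} - \frac{2}{L}$
$\left(S{\left(O,-5 \right)} - 3\right) \left(-5\right) \left(-2 + \left(K - f\right)\right) = \left(\left(\frac{1}{-5} - \frac{2}{5}\right) - 3\right) \left(-5\right) \left(-2 + \left(20 - 0\right)\right) = \left(\left(- \frac{1}{5} - \frac{2}{5}\right) - 3\right) \left(-5\right) \left(-2 + \left(20 + 0\right)\right) = \left(\left(- \frac{1}{5} - \frac{2}{5}\right) - 3\right) \left(-5\right) \left(-2 + 20\right) = \left(- \frac{3}{5} - 3\right) \left(-5\right) 18 = \left(- \frac{18}{5}\right) \left(-5\right) 18 = 18 \cdot 18 = 324$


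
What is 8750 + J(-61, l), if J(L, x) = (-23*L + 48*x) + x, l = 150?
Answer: 17503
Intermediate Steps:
J(L, x) = -23*L + 49*x
8750 + J(-61, l) = 8750 + (-23*(-61) + 49*150) = 8750 + (1403 + 7350) = 8750 + 8753 = 17503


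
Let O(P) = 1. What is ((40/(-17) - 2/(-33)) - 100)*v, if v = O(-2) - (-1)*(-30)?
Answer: 1664194/561 ≈ 2966.5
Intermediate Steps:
v = -29 (v = 1 - (-1)*(-30) = 1 - 1*30 = 1 - 30 = -29)
((40/(-17) - 2/(-33)) - 100)*v = ((40/(-17) - 2/(-33)) - 100)*(-29) = ((40*(-1/17) - 2*(-1/33)) - 100)*(-29) = ((-40/17 + 2/33) - 100)*(-29) = (-1286/561 - 100)*(-29) = -57386/561*(-29) = 1664194/561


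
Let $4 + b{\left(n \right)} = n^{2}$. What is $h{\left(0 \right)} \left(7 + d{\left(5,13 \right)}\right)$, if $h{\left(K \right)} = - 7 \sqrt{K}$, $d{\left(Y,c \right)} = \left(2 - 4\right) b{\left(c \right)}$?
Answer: $0$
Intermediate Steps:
$b{\left(n \right)} = -4 + n^{2}$
$d{\left(Y,c \right)} = 8 - 2 c^{2}$ ($d{\left(Y,c \right)} = \left(2 - 4\right) \left(-4 + c^{2}\right) = - 2 \left(-4 + c^{2}\right) = 8 - 2 c^{2}$)
$h{\left(0 \right)} \left(7 + d{\left(5,13 \right)}\right) = - 7 \sqrt{0} \left(7 + \left(8 - 2 \cdot 13^{2}\right)\right) = \left(-7\right) 0 \left(7 + \left(8 - 338\right)\right) = 0 \left(7 + \left(8 - 338\right)\right) = 0 \left(7 - 330\right) = 0 \left(-323\right) = 0$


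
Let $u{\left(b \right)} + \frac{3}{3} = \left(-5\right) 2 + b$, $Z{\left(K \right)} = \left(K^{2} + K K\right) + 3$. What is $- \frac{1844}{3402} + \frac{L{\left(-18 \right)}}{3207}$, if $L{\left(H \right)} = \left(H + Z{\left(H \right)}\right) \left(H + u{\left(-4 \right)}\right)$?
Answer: $- \frac{12829681}{1818369} \approx -7.0556$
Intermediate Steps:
$Z{\left(K \right)} = 3 + 2 K^{2}$ ($Z{\left(K \right)} = \left(K^{2} + K^{2}\right) + 3 = 2 K^{2} + 3 = 3 + 2 K^{2}$)
$u{\left(b \right)} = -11 + b$ ($u{\left(b \right)} = -1 + \left(\left(-5\right) 2 + b\right) = -1 + \left(-10 + b\right) = -11 + b$)
$L{\left(H \right)} = \left(-15 + H\right) \left(3 + H + 2 H^{2}\right)$ ($L{\left(H \right)} = \left(H + \left(3 + 2 H^{2}\right)\right) \left(H - 15\right) = \left(3 + H + 2 H^{2}\right) \left(H - 15\right) = \left(3 + H + 2 H^{2}\right) \left(-15 + H\right) = \left(-15 + H\right) \left(3 + H + 2 H^{2}\right)$)
$- \frac{1844}{3402} + \frac{L{\left(-18 \right)}}{3207} = - \frac{1844}{3402} + \frac{-45 - 29 \left(-18\right)^{2} - -216 + 2 \left(-18\right)^{3}}{3207} = \left(-1844\right) \frac{1}{3402} + \left(-45 - 9396 + 216 + 2 \left(-5832\right)\right) \frac{1}{3207} = - \frac{922}{1701} + \left(-45 - 9396 + 216 - 11664\right) \frac{1}{3207} = - \frac{922}{1701} - \frac{6963}{1069} = - \frac{12829681}{1818369}$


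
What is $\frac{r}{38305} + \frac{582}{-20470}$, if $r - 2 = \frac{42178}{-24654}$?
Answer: $- \frac{27473912222}{966564199545} \approx -0.028424$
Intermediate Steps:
$r = \frac{3565}{12327}$ ($r = 2 + \frac{42178}{-24654} = 2 + 42178 \left(- \frac{1}{24654}\right) = 2 - \frac{21089}{12327} = \frac{3565}{12327} \approx 0.2892$)
$\frac{r}{38305} + \frac{582}{-20470} = \frac{3565}{12327 \cdot 38305} + \frac{582}{-20470} = \frac{3565}{12327} \cdot \frac{1}{38305} + 582 \left(- \frac{1}{20470}\right) = \frac{713}{94437147} - \frac{291}{10235} = - \frac{27473912222}{966564199545}$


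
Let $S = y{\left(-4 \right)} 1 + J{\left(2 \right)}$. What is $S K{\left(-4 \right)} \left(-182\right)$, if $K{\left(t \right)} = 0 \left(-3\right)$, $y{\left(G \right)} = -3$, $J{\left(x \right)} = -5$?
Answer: $0$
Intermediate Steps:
$K{\left(t \right)} = 0$
$S = -8$ ($S = \left(-3\right) 1 - 5 = -3 - 5 = -8$)
$S K{\left(-4 \right)} \left(-182\right) = - 8 \cdot 0 \left(-182\right) = \left(-8\right) 0 = 0$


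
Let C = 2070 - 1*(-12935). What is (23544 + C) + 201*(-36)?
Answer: 31313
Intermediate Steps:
C = 15005 (C = 2070 + 12935 = 15005)
(23544 + C) + 201*(-36) = (23544 + 15005) + 201*(-36) = 38549 - 7236 = 31313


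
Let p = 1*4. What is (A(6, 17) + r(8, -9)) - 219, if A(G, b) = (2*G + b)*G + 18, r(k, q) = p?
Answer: -23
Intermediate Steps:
p = 4
r(k, q) = 4
A(G, b) = 18 + G*(b + 2*G) (A(G, b) = (b + 2*G)*G + 18 = G*(b + 2*G) + 18 = 18 + G*(b + 2*G))
(A(6, 17) + r(8, -9)) - 219 = ((18 + 2*6**2 + 6*17) + 4) - 219 = ((18 + 2*36 + 102) + 4) - 219 = ((18 + 72 + 102) + 4) - 219 = (192 + 4) - 219 = 196 - 219 = -23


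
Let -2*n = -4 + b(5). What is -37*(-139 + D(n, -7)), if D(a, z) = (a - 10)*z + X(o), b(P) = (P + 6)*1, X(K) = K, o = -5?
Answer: 3663/2 ≈ 1831.5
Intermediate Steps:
b(P) = 6 + P (b(P) = (6 + P)*1 = 6 + P)
n = -7/2 (n = -(-4 + (6 + 5))/2 = -(-4 + 11)/2 = -1/2*7 = -7/2 ≈ -3.5000)
D(a, z) = -5 + z*(-10 + a) (D(a, z) = (a - 10)*z - 5 = (-10 + a)*z - 5 = z*(-10 + a) - 5 = -5 + z*(-10 + a))
-37*(-139 + D(n, -7)) = -37*(-139 + (-5 - 10*(-7) - 7/2*(-7))) = -37*(-139 + (-5 + 70 + 49/2)) = -37*(-139 + 179/2) = -37*(-99/2) = 3663/2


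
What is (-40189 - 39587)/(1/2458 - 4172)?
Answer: 196089408/10254775 ≈ 19.122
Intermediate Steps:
(-40189 - 39587)/(1/2458 - 4172) = -79776/(1/2458 - 4172) = -79776/(-10254775/2458) = -79776*(-2458/10254775) = 196089408/10254775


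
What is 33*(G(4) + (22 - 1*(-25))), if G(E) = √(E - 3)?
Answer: 1584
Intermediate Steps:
G(E) = √(-3 + E)
33*(G(4) + (22 - 1*(-25))) = 33*(√(-3 + 4) + (22 - 1*(-25))) = 33*(√1 + (22 + 25)) = 33*(1 + 47) = 33*48 = 1584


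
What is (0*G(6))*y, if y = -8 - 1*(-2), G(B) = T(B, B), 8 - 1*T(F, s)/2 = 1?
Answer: 0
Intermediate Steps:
T(F, s) = 14 (T(F, s) = 16 - 2*1 = 16 - 2 = 14)
G(B) = 14
y = -6 (y = -8 + 2 = -6)
(0*G(6))*y = (0*14)*(-6) = 0*(-6) = 0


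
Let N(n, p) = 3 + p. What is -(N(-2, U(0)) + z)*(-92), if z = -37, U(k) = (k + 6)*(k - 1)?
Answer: -3680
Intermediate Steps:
U(k) = (-1 + k)*(6 + k) (U(k) = (6 + k)*(-1 + k) = (-1 + k)*(6 + k))
-(N(-2, U(0)) + z)*(-92) = -((3 + (-6 + 0² + 5*0)) - 37)*(-92) = -((3 + (-6 + 0 + 0)) - 37)*(-92) = -((3 - 6) - 37)*(-92) = -(-3 - 37)*(-92) = -(-40)*(-92) = -1*3680 = -3680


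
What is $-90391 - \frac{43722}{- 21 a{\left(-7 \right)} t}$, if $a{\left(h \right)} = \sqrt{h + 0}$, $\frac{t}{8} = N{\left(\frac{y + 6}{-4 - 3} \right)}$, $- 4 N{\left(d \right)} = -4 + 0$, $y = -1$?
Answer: $-90391 - \frac{1041 i \sqrt{7}}{28} \approx -90391.0 - 98.365 i$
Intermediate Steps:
$N{\left(d \right)} = 1$ ($N{\left(d \right)} = - \frac{-4 + 0}{4} = \left(- \frac{1}{4}\right) \left(-4\right) = 1$)
$t = 8$ ($t = 8 \cdot 1 = 8$)
$a{\left(h \right)} = \sqrt{h}$
$-90391 - \frac{43722}{- 21 a{\left(-7 \right)} t} = -90391 - \frac{43722}{- 21 \sqrt{-7} \cdot 8} = -90391 - \frac{43722}{- 21 i \sqrt{7} \cdot 8} = -90391 - \frac{43722}{\left(-168\right) i \sqrt{7}} = -90391 - 43722 \frac{i \sqrt{7}}{1176} = -90391 - \frac{1041 i \sqrt{7}}{28}$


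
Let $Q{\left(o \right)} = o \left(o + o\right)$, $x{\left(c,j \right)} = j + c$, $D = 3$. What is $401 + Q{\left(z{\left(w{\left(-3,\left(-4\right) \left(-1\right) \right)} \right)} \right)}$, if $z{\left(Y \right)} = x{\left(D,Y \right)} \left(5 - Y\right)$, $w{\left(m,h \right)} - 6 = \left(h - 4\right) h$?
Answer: $563$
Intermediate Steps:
$x{\left(c,j \right)} = c + j$
$w{\left(m,h \right)} = 6 + h \left(-4 + h\right)$ ($w{\left(m,h \right)} = 6 + \left(h - 4\right) h = 6 + \left(-4 + h\right) h = 6 + h \left(-4 + h\right)$)
$z{\left(Y \right)} = \left(3 + Y\right) \left(5 - Y\right)$
$Q{\left(o \right)} = 2 o^{2}$ ($Q{\left(o \right)} = o 2 o = 2 o^{2}$)
$401 + Q{\left(z{\left(w{\left(-3,\left(-4\right) \left(-1\right) \right)} \right)} \right)} = 401 + 2 \left(- \left(-5 + \left(6 + \left(\left(-4\right) \left(-1\right)\right)^{2} - 4 \left(\left(-4\right) \left(-1\right)\right)\right)\right) \left(3 + \left(6 + \left(\left(-4\right) \left(-1\right)\right)^{2} - 4 \left(\left(-4\right) \left(-1\right)\right)\right)\right)\right)^{2} = 401 + 2 \left(- \left(-5 + \left(6 + 4^{2} - 16\right)\right) \left(3 + \left(6 + 4^{2} - 16\right)\right)\right)^{2} = 401 + 2 \left(- \left(-5 + \left(6 + 16 - 16\right)\right) \left(3 + \left(6 + 16 - 16\right)\right)\right)^{2} = 401 + 2 \left(- \left(-5 + 6\right) \left(3 + 6\right)\right)^{2} = 401 + 2 \left(\left(-1\right) 1 \cdot 9\right)^{2} = 401 + 2 \left(-9\right)^{2} = 401 + 2 \cdot 81 = 401 + 162 = 563$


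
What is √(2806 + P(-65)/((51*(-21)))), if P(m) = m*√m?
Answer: √(357621894 + 7735*I*√65)/357 ≈ 52.972 + 0.0046186*I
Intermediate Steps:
P(m) = m^(3/2)
√(2806 + P(-65)/((51*(-21)))) = √(2806 + (-65)^(3/2)/((51*(-21)))) = √(2806 - 65*I*√65/(-1071)) = √(2806 - 65*I*√65*(-1/1071)) = √(2806 + 65*I*√65/1071)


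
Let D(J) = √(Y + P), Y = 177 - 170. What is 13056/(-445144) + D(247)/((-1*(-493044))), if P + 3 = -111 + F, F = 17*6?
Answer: -1632/55643 + I*√5/493044 ≈ -0.02933 + 4.5352e-6*I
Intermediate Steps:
F = 102
Y = 7
P = -12 (P = -3 + (-111 + 102) = -3 - 9 = -12)
D(J) = I*√5 (D(J) = √(7 - 12) = √(-5) = I*√5)
13056/(-445144) + D(247)/((-1*(-493044))) = 13056/(-445144) + (I*√5)/((-1*(-493044))) = 13056*(-1/445144) + (I*√5)/493044 = -1632/55643 + (I*√5)*(1/493044) = -1632/55643 + I*√5/493044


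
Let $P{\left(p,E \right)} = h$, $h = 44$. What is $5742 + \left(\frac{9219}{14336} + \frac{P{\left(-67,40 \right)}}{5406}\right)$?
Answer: $\frac{31789846955}{5535744} \approx 5742.6$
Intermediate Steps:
$P{\left(p,E \right)} = 44$
$5742 + \left(\frac{9219}{14336} + \frac{P{\left(-67,40 \right)}}{5406}\right) = 5742 + \left(\frac{9219}{14336} + \frac{44}{5406}\right) = 5742 + \left(9219 \cdot \frac{1}{14336} + 44 \cdot \frac{1}{5406}\right) = 5742 + \left(\frac{1317}{2048} + \frac{22}{2703}\right) = 5742 + \frac{3604907}{5535744} = \frac{31789846955}{5535744}$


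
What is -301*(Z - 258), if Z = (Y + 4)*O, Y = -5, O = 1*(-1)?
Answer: 77357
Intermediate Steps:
O = -1
Z = 1 (Z = (-5 + 4)*(-1) = -1*(-1) = 1)
-301*(Z - 258) = -301*(1 - 258) = -301*(-257) = 77357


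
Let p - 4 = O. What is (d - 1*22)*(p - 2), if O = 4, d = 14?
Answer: -48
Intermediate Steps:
p = 8 (p = 4 + 4 = 8)
(d - 1*22)*(p - 2) = (14 - 1*22)*(8 - 2) = (14 - 22)*6 = -8*6 = -48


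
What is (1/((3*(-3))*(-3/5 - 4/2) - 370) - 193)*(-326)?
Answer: 109038524/1733 ≈ 62919.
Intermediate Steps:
(1/((3*(-3))*(-3/5 - 4/2) - 370) - 193)*(-326) = (1/(-9*(-3*1/5 - 4*1/2) - 370) - 193)*(-326) = (1/(-9*(-3/5 - 2) - 370) - 193)*(-326) = (1/(-9*(-13/5) - 370) - 193)*(-326) = (1/(117/5 - 370) - 193)*(-326) = (1/(-1733/5) - 193)*(-326) = (-5/1733 - 193)*(-326) = -334474/1733*(-326) = 109038524/1733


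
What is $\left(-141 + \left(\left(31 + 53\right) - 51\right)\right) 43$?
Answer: $-4644$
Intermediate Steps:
$\left(-141 + \left(\left(31 + 53\right) - 51\right)\right) 43 = \left(-141 + \left(84 - 51\right)\right) 43 = \left(-141 + 33\right) 43 = \left(-108\right) 43 = -4644$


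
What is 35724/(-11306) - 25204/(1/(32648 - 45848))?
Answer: 1880712380538/5653 ≈ 3.3269e+8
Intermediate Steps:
35724/(-11306) - 25204/(1/(32648 - 45848)) = 35724*(-1/11306) - 25204/(1/(-13200)) = -17862/5653 - 25204/(-1/13200) = -17862/5653 - 25204*(-13200) = -17862/5653 + 332692800 = 1880712380538/5653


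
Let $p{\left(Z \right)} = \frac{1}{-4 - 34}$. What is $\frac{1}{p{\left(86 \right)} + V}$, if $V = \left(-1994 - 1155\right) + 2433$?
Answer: $- \frac{38}{27209} \approx -0.0013966$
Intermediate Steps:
$V = -716$ ($V = -3149 + 2433 = -716$)
$p{\left(Z \right)} = - \frac{1}{38}$ ($p{\left(Z \right)} = \frac{1}{-38} = - \frac{1}{38}$)
$\frac{1}{p{\left(86 \right)} + V} = \frac{1}{- \frac{1}{38} - 716} = \frac{1}{- \frac{27209}{38}} = - \frac{38}{27209}$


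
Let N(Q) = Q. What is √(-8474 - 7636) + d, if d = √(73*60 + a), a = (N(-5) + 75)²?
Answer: 8*√145 + 3*I*√1790 ≈ 96.333 + 126.93*I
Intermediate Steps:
a = 4900 (a = (-5 + 75)² = 70² = 4900)
d = 8*√145 (d = √(73*60 + 4900) = √(4380 + 4900) = √9280 = 8*√145 ≈ 96.333)
√(-8474 - 7636) + d = √(-8474 - 7636) + 8*√145 = √(-16110) + 8*√145 = 3*I*√1790 + 8*√145 = 8*√145 + 3*I*√1790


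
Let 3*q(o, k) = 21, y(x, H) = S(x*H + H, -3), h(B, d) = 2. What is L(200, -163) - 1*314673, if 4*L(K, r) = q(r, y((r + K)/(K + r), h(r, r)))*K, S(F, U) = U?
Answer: -314323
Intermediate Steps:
y(x, H) = -3
q(o, k) = 7 (q(o, k) = (⅓)*21 = 7)
L(K, r) = 7*K/4 (L(K, r) = (7*K)/4 = 7*K/4)
L(200, -163) - 1*314673 = (7/4)*200 - 1*314673 = 350 - 314673 = -314323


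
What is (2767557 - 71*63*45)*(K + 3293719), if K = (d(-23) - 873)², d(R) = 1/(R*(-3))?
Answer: 16518042279291520/1587 ≈ 1.0408e+13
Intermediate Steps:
d(R) = -1/(3*R) (d(R) = 1/(-3*R) = -1/(3*R))
K = 3628375696/4761 (K = (-⅓/(-23) - 873)² = (-⅓*(-1/23) - 873)² = (1/69 - 873)² = (-60236/69)² = 3628375696/4761 ≈ 7.6210e+5)
(2767557 - 71*63*45)*(K + 3293719) = (2767557 - 71*63*45)*(3628375696/4761 + 3293719) = (2767557 - 4473*45)*(19309771855/4761) = (2767557 - 201285)*(19309771855/4761) = 2566272*(19309771855/4761) = 16518042279291520/1587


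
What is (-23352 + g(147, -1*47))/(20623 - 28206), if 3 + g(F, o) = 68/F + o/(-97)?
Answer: 333005440/108125997 ≈ 3.0798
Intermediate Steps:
g(F, o) = -3 + 68/F - o/97 (g(F, o) = -3 + (68/F + o/(-97)) = -3 + (68/F + o*(-1/97)) = -3 + (68/F - o/97) = -3 + 68/F - o/97)
(-23352 + g(147, -1*47))/(20623 - 28206) = (-23352 + (-3 + 68/147 - (-1)*47/97))/(20623 - 28206) = (-23352 + (-3 + 68*(1/147) - 1/97*(-47)))/(-7583) = (-23352 + (-3 + 68/147 + 47/97))*(-1/7583) = (-23352 - 29272/14259)*(-1/7583) = -333005440/14259*(-1/7583) = 333005440/108125997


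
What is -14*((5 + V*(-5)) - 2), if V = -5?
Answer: -392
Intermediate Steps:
-14*((5 + V*(-5)) - 2) = -14*((5 - 5*(-5)) - 2) = -14*((5 + 25) - 2) = -14*(30 - 2) = -14*28 = -392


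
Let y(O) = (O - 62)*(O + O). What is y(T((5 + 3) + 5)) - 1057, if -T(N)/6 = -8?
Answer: -2401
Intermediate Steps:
T(N) = 48 (T(N) = -6*(-8) = 48)
y(O) = 2*O*(-62 + O) (y(O) = (-62 + O)*(2*O) = 2*O*(-62 + O))
y(T((5 + 3) + 5)) - 1057 = 2*48*(-62 + 48) - 1057 = 2*48*(-14) - 1057 = -1344 - 1057 = -2401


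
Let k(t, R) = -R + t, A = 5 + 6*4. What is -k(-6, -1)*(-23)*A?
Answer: -3335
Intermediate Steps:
A = 29 (A = 5 + 24 = 29)
k(t, R) = t - R
-k(-6, -1)*(-23)*A = -(-6 - 1*(-1))*(-23)*29 = -(-6 + 1)*(-23)*29 = -(-5*(-23))*29 = -115*29 = -1*3335 = -3335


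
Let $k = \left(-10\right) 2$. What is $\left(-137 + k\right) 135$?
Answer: $-21195$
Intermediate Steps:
$k = -20$
$\left(-137 + k\right) 135 = \left(-137 - 20\right) 135 = \left(-157\right) 135 = -21195$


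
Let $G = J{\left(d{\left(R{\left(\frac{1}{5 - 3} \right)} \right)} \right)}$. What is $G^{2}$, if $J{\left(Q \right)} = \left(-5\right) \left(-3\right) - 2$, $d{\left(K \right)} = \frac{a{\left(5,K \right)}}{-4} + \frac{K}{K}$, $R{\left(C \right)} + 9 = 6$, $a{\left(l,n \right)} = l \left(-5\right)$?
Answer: $169$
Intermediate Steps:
$a{\left(l,n \right)} = - 5 l$
$R{\left(C \right)} = -3$ ($R{\left(C \right)} = -9 + 6 = -3$)
$d{\left(K \right)} = \frac{29}{4}$ ($d{\left(K \right)} = \frac{\left(-5\right) 5}{-4} + \frac{K}{K} = \left(-25\right) \left(- \frac{1}{4}\right) + 1 = \frac{25}{4} + 1 = \frac{29}{4}$)
$J{\left(Q \right)} = 13$ ($J{\left(Q \right)} = 15 - 2 = 13$)
$G = 13$
$G^{2} = 13^{2} = 169$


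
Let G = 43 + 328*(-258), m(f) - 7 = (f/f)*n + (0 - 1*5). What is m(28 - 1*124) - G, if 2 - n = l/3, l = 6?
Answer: 84583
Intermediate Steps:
n = 0 (n = 2 - 6/3 = 2 - 1*2 = 2 - 2 = 0)
m(f) = 2 (m(f) = 7 + ((f/f)*0 + (0 - 1*5)) = 7 + (1*0 + (0 - 5)) = 7 + (0 - 5) = 7 - 5 = 2)
G = -84581 (G = 43 - 84624 = -84581)
m(28 - 1*124) - G = 2 - 1*(-84581) = 2 + 84581 = 84583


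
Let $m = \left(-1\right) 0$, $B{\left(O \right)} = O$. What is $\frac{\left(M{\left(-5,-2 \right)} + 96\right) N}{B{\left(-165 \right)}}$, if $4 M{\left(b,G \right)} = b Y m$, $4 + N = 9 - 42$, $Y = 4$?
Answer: $\frac{1184}{55} \approx 21.527$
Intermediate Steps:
$m = 0$
$N = -37$ ($N = -4 + \left(9 - 42\right) = -4 - 33 = -37$)
$M{\left(b,G \right)} = 0$ ($M{\left(b,G \right)} = \frac{b 4 \cdot 0}{4} = \frac{4 b 0}{4} = \frac{1}{4} \cdot 0 = 0$)
$\frac{\left(M{\left(-5,-2 \right)} + 96\right) N}{B{\left(-165 \right)}} = \frac{\left(0 + 96\right) \left(-37\right)}{-165} = 96 \left(-37\right) \left(- \frac{1}{165}\right) = \left(-3552\right) \left(- \frac{1}{165}\right) = \frac{1184}{55}$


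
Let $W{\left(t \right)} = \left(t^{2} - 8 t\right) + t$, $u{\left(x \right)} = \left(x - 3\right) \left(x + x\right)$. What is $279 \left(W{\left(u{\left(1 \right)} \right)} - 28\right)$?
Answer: $4464$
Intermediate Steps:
$u{\left(x \right)} = 2 x \left(-3 + x\right)$ ($u{\left(x \right)} = \left(-3 + x\right) 2 x = 2 x \left(-3 + x\right)$)
$W{\left(t \right)} = t^{2} - 7 t$
$279 \left(W{\left(u{\left(1 \right)} \right)} - 28\right) = 279 \left(2 \cdot 1 \left(-3 + 1\right) \left(-7 + 2 \cdot 1 \left(-3 + 1\right)\right) - 28\right) = 279 \left(2 \cdot 1 \left(-2\right) \left(-7 + 2 \cdot 1 \left(-2\right)\right) - 28\right) = 279 \left(- 4 \left(-7 - 4\right) - 28\right) = 279 \left(\left(-4\right) \left(-11\right) - 28\right) = 279 \left(44 - 28\right) = 279 \cdot 16 = 4464$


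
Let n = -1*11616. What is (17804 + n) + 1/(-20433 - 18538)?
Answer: 241152547/38971 ≈ 6188.0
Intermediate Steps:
n = -11616
(17804 + n) + 1/(-20433 - 18538) = (17804 - 11616) + 1/(-20433 - 18538) = 6188 + 1/(-38971) = 6188 - 1/38971 = 241152547/38971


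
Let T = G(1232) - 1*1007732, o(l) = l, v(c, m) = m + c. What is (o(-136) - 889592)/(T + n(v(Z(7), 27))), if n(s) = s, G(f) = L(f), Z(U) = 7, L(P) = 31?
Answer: 296576/335889 ≈ 0.88296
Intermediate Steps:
G(f) = 31
v(c, m) = c + m
T = -1007701 (T = 31 - 1*1007732 = 31 - 1007732 = -1007701)
(o(-136) - 889592)/(T + n(v(Z(7), 27))) = (-136 - 889592)/(-1007701 + (7 + 27)) = -889728/(-1007701 + 34) = -889728/(-1007667) = -889728*(-1/1007667) = 296576/335889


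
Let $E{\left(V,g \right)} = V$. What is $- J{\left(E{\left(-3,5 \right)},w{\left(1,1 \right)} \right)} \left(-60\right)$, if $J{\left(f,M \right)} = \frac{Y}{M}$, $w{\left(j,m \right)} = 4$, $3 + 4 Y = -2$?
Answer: $- \frac{75}{4} \approx -18.75$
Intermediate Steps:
$Y = - \frac{5}{4}$ ($Y = - \frac{3}{4} + \frac{1}{4} \left(-2\right) = - \frac{3}{4} - \frac{1}{2} = - \frac{5}{4} \approx -1.25$)
$J{\left(f,M \right)} = - \frac{5}{4 M}$
$- J{\left(E{\left(-3,5 \right)},w{\left(1,1 \right)} \right)} \left(-60\right) = - - \frac{5}{4 \cdot 4} \left(-60\right) = - \left(- \frac{5}{4}\right) \frac{1}{4} \left(-60\right) = - \frac{\left(-5\right) \left(-60\right)}{16} = \left(-1\right) \frac{75}{4} = - \frac{75}{4}$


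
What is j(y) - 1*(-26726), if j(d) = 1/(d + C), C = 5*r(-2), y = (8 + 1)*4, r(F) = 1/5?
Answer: 988863/37 ≈ 26726.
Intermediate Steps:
r(F) = ⅕
y = 36 (y = 9*4 = 36)
C = 1 (C = 5*(⅕) = 1)
j(d) = 1/(1 + d) (j(d) = 1/(d + 1) = 1/(1 + d))
j(y) - 1*(-26726) = 1/(1 + 36) - 1*(-26726) = 1/37 + 26726 = 988863/37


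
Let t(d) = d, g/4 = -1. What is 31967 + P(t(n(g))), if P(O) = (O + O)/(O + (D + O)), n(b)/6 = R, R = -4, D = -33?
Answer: 863125/27 ≈ 31968.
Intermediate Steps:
g = -4 (g = 4*(-1) = -4)
n(b) = -24 (n(b) = 6*(-4) = -24)
P(O) = 2*O/(-33 + 2*O) (P(O) = (O + O)/(O + (-33 + O)) = (2*O)/(-33 + 2*O) = 2*O/(-33 + 2*O))
31967 + P(t(n(g))) = 31967 + 2*(-24)/(-33 + 2*(-24)) = 31967 + 2*(-24)/(-33 - 48) = 31967 + 2*(-24)/(-81) = 31967 + 2*(-24)*(-1/81) = 31967 + 16/27 = 863125/27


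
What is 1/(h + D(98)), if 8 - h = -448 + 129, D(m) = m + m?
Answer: 1/523 ≈ 0.0019120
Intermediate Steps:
D(m) = 2*m
h = 327 (h = 8 - (-448 + 129) = 8 - 1*(-319) = 8 + 319 = 327)
1/(h + D(98)) = 1/(327 + 2*98) = 1/(327 + 196) = 1/523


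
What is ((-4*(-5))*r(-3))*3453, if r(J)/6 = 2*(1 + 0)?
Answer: 828720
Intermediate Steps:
r(J) = 12 (r(J) = 6*(2*(1 + 0)) = 6*(2*1) = 6*2 = 12)
((-4*(-5))*r(-3))*3453 = (-4*(-5)*12)*3453 = (20*12)*3453 = 240*3453 = 828720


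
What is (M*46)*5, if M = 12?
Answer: 2760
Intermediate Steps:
(M*46)*5 = (12*46)*5 = 552*5 = 2760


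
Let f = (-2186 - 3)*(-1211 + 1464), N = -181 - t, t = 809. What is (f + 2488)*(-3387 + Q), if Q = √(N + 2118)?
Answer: 1867351323 - 1102658*√282 ≈ 1.8488e+9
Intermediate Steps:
N = -990 (N = -181 - 1*809 = -181 - 809 = -990)
Q = 2*√282 (Q = √(-990 + 2118) = √1128 = 2*√282 ≈ 33.586)
f = -553817 (f = -2189*253 = -553817)
(f + 2488)*(-3387 + Q) = (-553817 + 2488)*(-3387 + 2*√282) = -551329*(-3387 + 2*√282) = 1867351323 - 1102658*√282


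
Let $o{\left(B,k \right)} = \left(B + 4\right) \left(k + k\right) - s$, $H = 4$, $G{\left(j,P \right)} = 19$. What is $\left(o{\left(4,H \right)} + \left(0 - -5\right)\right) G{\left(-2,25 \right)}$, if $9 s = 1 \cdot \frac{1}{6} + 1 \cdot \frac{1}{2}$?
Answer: $\frac{35359}{27} \approx 1309.6$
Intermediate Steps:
$s = \frac{2}{27}$ ($s = \frac{1 \cdot \frac{1}{6} + 1 \cdot \frac{1}{2}}{9} = \frac{\frac{1}{6} + \frac{1}{2}}{9} = \frac{1}{9} \cdot \frac{2}{3} = \frac{2}{27} \approx 0.074074$)
$o{\left(B,k \right)} = - \frac{2}{27} + 2 k \left(4 + B\right)$ ($o{\left(B,k \right)} = \left(B + 4\right) \left(k + k\right) - \frac{2}{27} = \left(4 + B\right) 2 k - \frac{2}{27} = 2 k \left(4 + B\right) - \frac{2}{27} = - \frac{2}{27} + 2 k \left(4 + B\right)$)
$\left(o{\left(4,H \right)} + \left(0 - -5\right)\right) G{\left(-2,25 \right)} = \left(\left(- \frac{2}{27} + 8 \cdot 4 + 2 \cdot 4 \cdot 4\right) + \left(0 - -5\right)\right) 19 = \left(\left(- \frac{2}{27} + 32 + 32\right) + \left(0 + 5\right)\right) 19 = \left(\frac{1726}{27} + 5\right) 19 = \frac{1861}{27} \cdot 19 = \frac{35359}{27}$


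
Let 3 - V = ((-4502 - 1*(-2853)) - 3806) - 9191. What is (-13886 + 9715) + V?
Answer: 10478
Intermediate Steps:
V = 14649 (V = 3 - (((-4502 - 1*(-2853)) - 3806) - 9191) = 3 - (((-4502 + 2853) - 3806) - 9191) = 3 - ((-1649 - 3806) - 9191) = 3 - (-5455 - 9191) = 3 - 1*(-14646) = 3 + 14646 = 14649)
(-13886 + 9715) + V = (-13886 + 9715) + 14649 = -4171 + 14649 = 10478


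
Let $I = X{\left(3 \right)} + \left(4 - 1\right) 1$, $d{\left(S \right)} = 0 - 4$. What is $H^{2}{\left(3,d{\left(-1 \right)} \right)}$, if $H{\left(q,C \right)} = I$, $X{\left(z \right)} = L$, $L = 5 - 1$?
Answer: $49$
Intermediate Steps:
$d{\left(S \right)} = -4$
$L = 4$ ($L = 5 - 1 = 4$)
$X{\left(z \right)} = 4$
$I = 7$ ($I = 4 + \left(4 - 1\right) 1 = 4 + 3 \cdot 1 = 4 + 3 = 7$)
$H{\left(q,C \right)} = 7$
$H^{2}{\left(3,d{\left(-1 \right)} \right)} = 7^{2} = 49$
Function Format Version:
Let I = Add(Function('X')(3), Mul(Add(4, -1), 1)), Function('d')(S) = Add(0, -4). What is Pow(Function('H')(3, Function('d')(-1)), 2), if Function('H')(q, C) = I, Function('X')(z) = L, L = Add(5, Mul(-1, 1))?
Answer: 49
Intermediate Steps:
Function('d')(S) = -4
L = 4 (L = Add(5, -1) = 4)
Function('X')(z) = 4
I = 7 (I = Add(4, Mul(Add(4, -1), 1)) = Add(4, Mul(3, 1)) = Add(4, 3) = 7)
Function('H')(q, C) = 7
Pow(Function('H')(3, Function('d')(-1)), 2) = Pow(7, 2) = 49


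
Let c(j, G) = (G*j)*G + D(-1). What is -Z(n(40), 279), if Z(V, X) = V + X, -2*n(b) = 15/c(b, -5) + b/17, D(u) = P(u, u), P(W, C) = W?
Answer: -3145433/11322 ≈ -277.82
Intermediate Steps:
D(u) = u
c(j, G) = -1 + j*G² (c(j, G) = (G*j)*G - 1 = j*G² - 1 = -1 + j*G²)
n(b) = -15/(2*(-1 + 25*b)) - b/34 (n(b) = -(15/(-1 + b*(-5)²) + b/17)/2 = -(15/(-1 + b*25) + b*(1/17))/2 = -(15/(-1 + 25*b) + b/17)/2 = -15/(2*(-1 + 25*b)) - b/34)
-Z(n(40), 279) = -((-255 + 40 - 25*40²)/(34*(-1 + 25*40)) + 279) = -((-255 + 40 - 25*1600)/(34*(-1 + 1000)) + 279) = -((1/34)*(-255 + 40 - 40000)/999 + 279) = -((1/34)*(1/999)*(-40215) + 279) = -(-13405/11322 + 279) = -1*3145433/11322 = -3145433/11322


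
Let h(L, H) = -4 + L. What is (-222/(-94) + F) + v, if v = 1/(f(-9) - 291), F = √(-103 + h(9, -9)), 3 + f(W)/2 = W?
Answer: 34918/14805 + 7*I*√2 ≈ 2.3585 + 9.8995*I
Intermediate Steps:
f(W) = -6 + 2*W
F = 7*I*√2 (F = √(-103 + (-4 + 9)) = √(-103 + 5) = √(-98) = 7*I*√2 ≈ 9.8995*I)
v = -1/315 (v = 1/((-6 + 2*(-9)) - 291) = 1/((-6 - 18) - 291) = 1/(-24 - 291) = 1/(-315) = -1/315 ≈ -0.0031746)
(-222/(-94) + F) + v = (-222/(-94) + 7*I*√2) - 1/315 = (-222*(-1/94) + 7*I*√2) - 1/315 = (111/47 + 7*I*√2) - 1/315 = 34918/14805 + 7*I*√2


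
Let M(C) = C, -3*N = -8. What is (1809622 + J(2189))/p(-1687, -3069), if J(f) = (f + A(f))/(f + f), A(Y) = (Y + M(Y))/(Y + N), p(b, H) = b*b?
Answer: 23796535881/37424492350 ≈ 0.63585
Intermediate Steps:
N = 8/3 (N = -⅓*(-8) = 8/3 ≈ 2.6667)
p(b, H) = b²
A(Y) = 2*Y/(8/3 + Y) (A(Y) = (Y + Y)/(Y + 8/3) = (2*Y)/(8/3 + Y) = 2*Y/(8/3 + Y))
J(f) = (f + 6*f/(8 + 3*f))/(2*f) (J(f) = (f + 6*f/(8 + 3*f))/(f + f) = (f + 6*f/(8 + 3*f))/((2*f)) = (f + 6*f/(8 + 3*f))*(1/(2*f)) = (f + 6*f/(8 + 3*f))/(2*f))
(1809622 + J(2189))/p(-1687, -3069) = (1809622 + (14 + 3*2189)/(2*(8 + 3*2189)))/((-1687)²) = (1809622 + (14 + 6567)/(2*(8 + 6567)))/2845969 = (1809622 + (½)*6581/6575)*(1/2845969) = (1809622 + (½)*(1/6575)*6581)*(1/2845969) = (1809622 + 6581/13150)*(1/2845969) = (23796535881/13150)*(1/2845969) = 23796535881/37424492350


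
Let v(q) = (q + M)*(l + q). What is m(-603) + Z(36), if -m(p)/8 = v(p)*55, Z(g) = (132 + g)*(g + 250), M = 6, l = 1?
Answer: -158085312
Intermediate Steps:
Z(g) = (132 + g)*(250 + g)
v(q) = (1 + q)*(6 + q) (v(q) = (q + 6)*(1 + q) = (6 + q)*(1 + q) = (1 + q)*(6 + q))
m(p) = -2640 - 3080*p - 440*p² (m(p) = -8*(6 + p² + 7*p)*55 = -8*(330 + 55*p² + 385*p) = -2640 - 3080*p - 440*p²)
m(-603) + Z(36) = (-2640 - 3080*(-603) - 440*(-603)²) + (33000 + 36² + 382*36) = (-2640 + 1857240 - 440*363609) + (33000 + 1296 + 13752) = (-2640 + 1857240 - 159987960) + 48048 = -158133360 + 48048 = -158085312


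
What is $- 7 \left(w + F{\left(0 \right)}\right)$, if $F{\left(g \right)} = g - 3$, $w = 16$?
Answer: $-91$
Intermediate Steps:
$F{\left(g \right)} = -3 + g$
$- 7 \left(w + F{\left(0 \right)}\right) = - 7 \left(16 + \left(-3 + 0\right)\right) = - 7 \left(16 - 3\right) = \left(-7\right) 13 = -91$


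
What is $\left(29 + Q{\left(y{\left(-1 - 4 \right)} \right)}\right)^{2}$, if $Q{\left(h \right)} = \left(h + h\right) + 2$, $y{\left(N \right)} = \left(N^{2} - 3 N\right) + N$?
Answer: $10201$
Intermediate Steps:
$y{\left(N \right)} = N^{2} - 2 N$
$Q{\left(h \right)} = 2 + 2 h$ ($Q{\left(h \right)} = 2 h + 2 = 2 + 2 h$)
$\left(29 + Q{\left(y{\left(-1 - 4 \right)} \right)}\right)^{2} = \left(29 + \left(2 + 2 \left(-1 - 4\right) \left(-2 - 5\right)\right)\right)^{2} = \left(29 + \left(2 + 2 \left(- 5 \left(-2 - 5\right)\right)\right)\right)^{2} = \left(29 + \left(2 + 2 \left(\left(-5\right) \left(-7\right)\right)\right)\right)^{2} = \left(29 + \left(2 + 2 \cdot 35\right)\right)^{2} = \left(29 + \left(2 + 70\right)\right)^{2} = \left(29 + 72\right)^{2} = 101^{2} = 10201$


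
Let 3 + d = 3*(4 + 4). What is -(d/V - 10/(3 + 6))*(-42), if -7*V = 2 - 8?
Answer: 2947/3 ≈ 982.33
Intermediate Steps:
d = 21 (d = -3 + 3*(4 + 4) = -3 + 3*8 = -3 + 24 = 21)
V = 6/7 (V = -(2 - 8)/7 = -1/7*(-6) = 6/7 ≈ 0.85714)
-(d/V - 10/(3 + 6))*(-42) = -(21/(6/7) - 10/(3 + 6))*(-42) = -(21*(7/6) - 10/9)*(-42) = -(49/2 - 10*1/9)*(-42) = -(49/2 - 10/9)*(-42) = -1*421/18*(-42) = -421/18*(-42) = 2947/3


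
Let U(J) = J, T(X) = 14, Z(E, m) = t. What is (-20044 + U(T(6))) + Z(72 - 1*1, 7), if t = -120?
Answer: -20150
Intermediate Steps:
Z(E, m) = -120
(-20044 + U(T(6))) + Z(72 - 1*1, 7) = (-20044 + 14) - 120 = -20030 - 120 = -20150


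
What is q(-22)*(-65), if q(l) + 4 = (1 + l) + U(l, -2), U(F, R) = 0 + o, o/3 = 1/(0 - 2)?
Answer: 3445/2 ≈ 1722.5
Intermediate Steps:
o = -3/2 (o = 3/(0 - 2) = 3/(-2) = 3*(-1/2) = -3/2 ≈ -1.5000)
U(F, R) = -3/2 (U(F, R) = 0 - 3/2 = -3/2)
q(l) = -9/2 + l (q(l) = -4 + ((1 + l) - 3/2) = -4 + (-1/2 + l) = -9/2 + l)
q(-22)*(-65) = (-9/2 - 22)*(-65) = -53/2*(-65) = 3445/2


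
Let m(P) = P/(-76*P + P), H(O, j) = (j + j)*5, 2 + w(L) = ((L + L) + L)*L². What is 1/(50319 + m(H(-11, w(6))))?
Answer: 75/3773924 ≈ 1.9873e-5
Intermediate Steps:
w(L) = -2 + 3*L³ (w(L) = -2 + ((L + L) + L)*L² = -2 + (2*L + L)*L² = -2 + (3*L)*L² = -2 + 3*L³)
H(O, j) = 10*j (H(O, j) = (2*j)*5 = 10*j)
m(P) = -1/75 (m(P) = P/((-75*P)) = P*(-1/(75*P)) = -1/75)
1/(50319 + m(H(-11, w(6)))) = 1/(50319 - 1/75) = 1/(3773924/75) = 75/3773924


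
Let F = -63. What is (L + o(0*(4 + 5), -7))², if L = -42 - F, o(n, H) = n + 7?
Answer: 784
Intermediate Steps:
o(n, H) = 7 + n
L = 21 (L = -42 - 1*(-63) = -42 + 63 = 21)
(L + o(0*(4 + 5), -7))² = (21 + (7 + 0*(4 + 5)))² = (21 + (7 + 0*9))² = (21 + (7 + 0))² = (21 + 7)² = 28² = 784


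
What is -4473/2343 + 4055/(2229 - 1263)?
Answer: 24319/10626 ≈ 2.2886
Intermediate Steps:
-4473/2343 + 4055/(2229 - 1263) = -4473*1/2343 + 4055/966 = -21/11 + 4055*(1/966) = -21/11 + 4055/966 = 24319/10626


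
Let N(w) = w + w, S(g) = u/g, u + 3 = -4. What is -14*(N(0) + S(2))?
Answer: 49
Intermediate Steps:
u = -7 (u = -3 - 4 = -7)
S(g) = -7/g
N(w) = 2*w
-14*(N(0) + S(2)) = -14*(2*0 - 7/2) = -14*(0 - 7*½) = -14*(0 - 7/2) = -14*(-7/2) = 49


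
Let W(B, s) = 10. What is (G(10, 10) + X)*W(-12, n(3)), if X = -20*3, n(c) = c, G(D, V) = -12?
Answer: -720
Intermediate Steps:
X = -60
(G(10, 10) + X)*W(-12, n(3)) = (-12 - 60)*10 = -72*10 = -720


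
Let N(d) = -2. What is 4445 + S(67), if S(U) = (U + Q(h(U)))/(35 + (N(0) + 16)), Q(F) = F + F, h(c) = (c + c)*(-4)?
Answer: 216800/49 ≈ 4424.5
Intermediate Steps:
h(c) = -8*c (h(c) = (2*c)*(-4) = -8*c)
Q(F) = 2*F
S(U) = -15*U/49 (S(U) = (U + 2*(-8*U))/(35 + (-2 + 16)) = (U - 16*U)/(35 + 14) = -15*U/49)
4445 + S(67) = 4445 - 15/49*67 = 4445 - 1005/49 = 216800/49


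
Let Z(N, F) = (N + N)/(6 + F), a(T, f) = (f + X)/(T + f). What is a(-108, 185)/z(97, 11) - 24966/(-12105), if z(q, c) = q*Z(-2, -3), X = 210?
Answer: 81282199/40183220 ≈ 2.0228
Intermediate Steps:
a(T, f) = (210 + f)/(T + f) (a(T, f) = (f + 210)/(T + f) = (210 + f)/(T + f))
Z(N, F) = 2*N/(6 + F) (Z(N, F) = (2*N)/(6 + F) = 2*N/(6 + F))
z(q, c) = -4*q/3 (z(q, c) = q*(2*(-2)/(6 - 3)) = q*(2*(-2)/3) = q*(2*(-2)*(⅓)) = q*(-4/3) = -4*q/3)
a(-108, 185)/z(97, 11) - 24966/(-12105) = ((210 + 185)/(-108 + 185))/((-4/3*97)) - 24966/(-12105) = (395/77)/(-388/3) - 24966*(-1/12105) = ((1/77)*395)*(-3/388) + 2774/1345 = (395/77)*(-3/388) + 2774/1345 = -1185/29876 + 2774/1345 = 81282199/40183220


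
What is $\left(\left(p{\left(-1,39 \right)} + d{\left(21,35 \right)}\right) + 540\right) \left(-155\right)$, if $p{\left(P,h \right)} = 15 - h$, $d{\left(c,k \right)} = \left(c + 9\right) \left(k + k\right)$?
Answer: $-405480$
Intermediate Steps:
$d{\left(c,k \right)} = 2 k \left(9 + c\right)$ ($d{\left(c,k \right)} = \left(9 + c\right) 2 k = 2 k \left(9 + c\right)$)
$\left(\left(p{\left(-1,39 \right)} + d{\left(21,35 \right)}\right) + 540\right) \left(-155\right) = \left(\left(\left(15 - 39\right) + 2 \cdot 35 \left(9 + 21\right)\right) + 540\right) \left(-155\right) = \left(\left(\left(15 - 39\right) + 2 \cdot 35 \cdot 30\right) + 540\right) \left(-155\right) = \left(\left(-24 + 2100\right) + 540\right) \left(-155\right) = \left(2076 + 540\right) \left(-155\right) = 2616 \left(-155\right) = -405480$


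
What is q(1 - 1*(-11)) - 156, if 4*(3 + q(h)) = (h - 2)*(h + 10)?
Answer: -104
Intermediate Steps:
q(h) = -3 + (-2 + h)*(10 + h)/4 (q(h) = -3 + ((h - 2)*(h + 10))/4 = -3 + ((-2 + h)*(10 + h))/4 = -3 + (-2 + h)*(10 + h)/4)
q(1 - 1*(-11)) - 156 = (-8 + 2*(1 - 1*(-11)) + (1 - 1*(-11))²/4) - 156 = (-8 + 2*(1 + 11) + (1 + 11)²/4) - 156 = (-8 + 2*12 + (¼)*12²) - 156 = (-8 + 24 + (¼)*144) - 156 = (-8 + 24 + 36) - 156 = 52 - 156 = -104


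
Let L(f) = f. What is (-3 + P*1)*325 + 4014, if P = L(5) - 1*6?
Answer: 2714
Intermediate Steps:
P = -1 (P = 5 - 1*6 = 5 - 6 = -1)
(-3 + P*1)*325 + 4014 = (-3 - 1*1)*325 + 4014 = (-3 - 1)*325 + 4014 = -4*325 + 4014 = -1300 + 4014 = 2714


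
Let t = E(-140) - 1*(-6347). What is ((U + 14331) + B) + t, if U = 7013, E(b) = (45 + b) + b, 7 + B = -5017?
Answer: 22432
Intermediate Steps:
B = -5024 (B = -7 - 5017 = -5024)
E(b) = 45 + 2*b
t = 6112 (t = (45 + 2*(-140)) - 1*(-6347) = (45 - 280) + 6347 = -235 + 6347 = 6112)
((U + 14331) + B) + t = ((7013 + 14331) - 5024) + 6112 = (21344 - 5024) + 6112 = 16320 + 6112 = 22432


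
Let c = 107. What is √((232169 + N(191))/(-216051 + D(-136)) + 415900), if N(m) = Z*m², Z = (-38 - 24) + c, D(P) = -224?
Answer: 3*√86458957836954/43255 ≈ 644.90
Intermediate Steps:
Z = 45 (Z = (-38 - 24) + 107 = -62 + 107 = 45)
N(m) = 45*m²
√((232169 + N(191))/(-216051 + D(-136)) + 415900) = √((232169 + 45*191²)/(-216051 - 224) + 415900) = √((232169 + 45*36481)/(-216275) + 415900) = √((232169 + 1641645)*(-1/216275) + 415900) = √(1873814*(-1/216275) + 415900) = √(-1873814/216275 + 415900) = √(89946898686/216275) = 3*√86458957836954/43255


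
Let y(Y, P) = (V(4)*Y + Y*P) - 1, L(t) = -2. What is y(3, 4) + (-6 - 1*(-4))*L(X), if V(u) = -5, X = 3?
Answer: 0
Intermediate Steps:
y(Y, P) = -1 - 5*Y + P*Y (y(Y, P) = (-5*Y + Y*P) - 1 = (-5*Y + P*Y) - 1 = -1 - 5*Y + P*Y)
y(3, 4) + (-6 - 1*(-4))*L(X) = (-1 - 5*3 + 4*3) + (-6 - 1*(-4))*(-2) = (-1 - 15 + 12) + (-6 + 4)*(-2) = -4 - 2*(-2) = -4 + 4 = 0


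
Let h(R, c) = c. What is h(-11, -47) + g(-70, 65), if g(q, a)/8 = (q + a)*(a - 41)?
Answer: -1007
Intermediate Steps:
g(q, a) = 8*(-41 + a)*(a + q) (g(q, a) = 8*((q + a)*(a - 41)) = 8*((a + q)*(-41 + a)) = 8*((-41 + a)*(a + q)) = 8*(-41 + a)*(a + q))
h(-11, -47) + g(-70, 65) = -47 + (-328*65 - 328*(-70) + 8*65**2 + 8*65*(-70)) = -47 + (-21320 + 22960 + 8*4225 - 36400) = -47 + (-21320 + 22960 + 33800 - 36400) = -47 - 960 = -1007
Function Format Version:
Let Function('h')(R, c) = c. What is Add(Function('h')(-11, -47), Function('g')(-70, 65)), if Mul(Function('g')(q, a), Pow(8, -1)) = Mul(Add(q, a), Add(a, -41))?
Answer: -1007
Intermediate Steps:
Function('g')(q, a) = Mul(8, Add(-41, a), Add(a, q)) (Function('g')(q, a) = Mul(8, Mul(Add(q, a), Add(a, -41))) = Mul(8, Mul(Add(a, q), Add(-41, a))) = Mul(8, Mul(Add(-41, a), Add(a, q))) = Mul(8, Add(-41, a), Add(a, q)))
Add(Function('h')(-11, -47), Function('g')(-70, 65)) = Add(-47, Add(Mul(-328, 65), Mul(-328, -70), Mul(8, Pow(65, 2)), Mul(8, 65, -70))) = Add(-47, Add(-21320, 22960, Mul(8, 4225), -36400)) = Add(-47, Add(-21320, 22960, 33800, -36400)) = Add(-47, -960) = -1007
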